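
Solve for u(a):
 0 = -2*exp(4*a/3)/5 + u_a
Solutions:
 u(a) = C1 + 3*exp(4*a/3)/10


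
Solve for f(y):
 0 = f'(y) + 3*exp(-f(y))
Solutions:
 f(y) = log(C1 - 3*y)


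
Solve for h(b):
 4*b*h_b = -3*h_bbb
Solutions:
 h(b) = C1 + Integral(C2*airyai(-6^(2/3)*b/3) + C3*airybi(-6^(2/3)*b/3), b)


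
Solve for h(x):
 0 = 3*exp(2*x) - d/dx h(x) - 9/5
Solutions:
 h(x) = C1 - 9*x/5 + 3*exp(2*x)/2


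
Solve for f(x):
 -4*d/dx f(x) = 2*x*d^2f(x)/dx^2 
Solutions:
 f(x) = C1 + C2/x


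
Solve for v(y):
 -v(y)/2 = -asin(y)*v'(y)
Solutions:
 v(y) = C1*exp(Integral(1/asin(y), y)/2)


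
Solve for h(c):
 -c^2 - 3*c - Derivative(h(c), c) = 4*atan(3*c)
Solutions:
 h(c) = C1 - c^3/3 - 3*c^2/2 - 4*c*atan(3*c) + 2*log(9*c^2 + 1)/3


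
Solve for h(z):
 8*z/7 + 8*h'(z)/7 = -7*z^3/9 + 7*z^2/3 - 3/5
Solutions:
 h(z) = C1 - 49*z^4/288 + 49*z^3/72 - z^2/2 - 21*z/40


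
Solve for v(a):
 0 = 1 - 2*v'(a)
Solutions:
 v(a) = C1 + a/2


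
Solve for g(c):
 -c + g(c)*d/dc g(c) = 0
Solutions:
 g(c) = -sqrt(C1 + c^2)
 g(c) = sqrt(C1 + c^2)


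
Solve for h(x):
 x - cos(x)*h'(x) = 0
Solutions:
 h(x) = C1 + Integral(x/cos(x), x)


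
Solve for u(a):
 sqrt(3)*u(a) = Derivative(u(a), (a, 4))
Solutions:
 u(a) = C1*exp(-3^(1/8)*a) + C2*exp(3^(1/8)*a) + C3*sin(3^(1/8)*a) + C4*cos(3^(1/8)*a)


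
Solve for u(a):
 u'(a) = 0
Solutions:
 u(a) = C1


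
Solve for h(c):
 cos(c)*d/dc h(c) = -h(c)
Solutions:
 h(c) = C1*sqrt(sin(c) - 1)/sqrt(sin(c) + 1)


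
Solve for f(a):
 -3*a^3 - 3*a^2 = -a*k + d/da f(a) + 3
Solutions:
 f(a) = C1 - 3*a^4/4 - a^3 + a^2*k/2 - 3*a


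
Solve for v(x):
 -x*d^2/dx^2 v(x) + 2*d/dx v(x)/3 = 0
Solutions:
 v(x) = C1 + C2*x^(5/3)


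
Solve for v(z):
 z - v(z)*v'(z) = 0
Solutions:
 v(z) = -sqrt(C1 + z^2)
 v(z) = sqrt(C1 + z^2)


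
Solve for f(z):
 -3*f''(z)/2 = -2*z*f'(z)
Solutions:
 f(z) = C1 + C2*erfi(sqrt(6)*z/3)


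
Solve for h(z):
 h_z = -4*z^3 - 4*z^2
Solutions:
 h(z) = C1 - z^4 - 4*z^3/3


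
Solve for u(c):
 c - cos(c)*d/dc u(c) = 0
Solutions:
 u(c) = C1 + Integral(c/cos(c), c)


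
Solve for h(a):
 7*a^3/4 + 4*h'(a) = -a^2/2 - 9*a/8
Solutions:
 h(a) = C1 - 7*a^4/64 - a^3/24 - 9*a^2/64


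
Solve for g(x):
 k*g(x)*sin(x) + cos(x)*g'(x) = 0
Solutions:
 g(x) = C1*exp(k*log(cos(x)))


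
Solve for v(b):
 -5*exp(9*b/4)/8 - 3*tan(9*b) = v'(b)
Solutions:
 v(b) = C1 - 5*exp(9*b/4)/18 + log(cos(9*b))/3


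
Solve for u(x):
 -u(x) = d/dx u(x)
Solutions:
 u(x) = C1*exp(-x)


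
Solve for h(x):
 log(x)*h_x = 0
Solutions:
 h(x) = C1


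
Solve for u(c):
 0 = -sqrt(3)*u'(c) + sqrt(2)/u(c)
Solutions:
 u(c) = -sqrt(C1 + 6*sqrt(6)*c)/3
 u(c) = sqrt(C1 + 6*sqrt(6)*c)/3


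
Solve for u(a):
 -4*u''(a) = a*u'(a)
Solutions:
 u(a) = C1 + C2*erf(sqrt(2)*a/4)


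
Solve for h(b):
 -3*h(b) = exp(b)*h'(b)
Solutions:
 h(b) = C1*exp(3*exp(-b))


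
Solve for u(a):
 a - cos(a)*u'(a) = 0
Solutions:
 u(a) = C1 + Integral(a/cos(a), a)


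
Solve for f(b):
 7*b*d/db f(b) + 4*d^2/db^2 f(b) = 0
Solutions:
 f(b) = C1 + C2*erf(sqrt(14)*b/4)


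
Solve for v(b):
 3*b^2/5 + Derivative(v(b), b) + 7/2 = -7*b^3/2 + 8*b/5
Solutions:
 v(b) = C1 - 7*b^4/8 - b^3/5 + 4*b^2/5 - 7*b/2


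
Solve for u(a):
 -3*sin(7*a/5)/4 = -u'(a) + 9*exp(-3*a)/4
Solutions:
 u(a) = C1 - 15*cos(7*a/5)/28 - 3*exp(-3*a)/4


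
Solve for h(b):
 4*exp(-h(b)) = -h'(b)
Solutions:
 h(b) = log(C1 - 4*b)


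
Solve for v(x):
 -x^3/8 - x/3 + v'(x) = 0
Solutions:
 v(x) = C1 + x^4/32 + x^2/6


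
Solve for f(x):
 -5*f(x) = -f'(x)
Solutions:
 f(x) = C1*exp(5*x)


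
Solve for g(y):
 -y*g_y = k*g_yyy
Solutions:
 g(y) = C1 + Integral(C2*airyai(y*(-1/k)^(1/3)) + C3*airybi(y*(-1/k)^(1/3)), y)


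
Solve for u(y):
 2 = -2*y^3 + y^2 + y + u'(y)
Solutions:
 u(y) = C1 + y^4/2 - y^3/3 - y^2/2 + 2*y


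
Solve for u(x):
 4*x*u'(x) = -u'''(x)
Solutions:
 u(x) = C1 + Integral(C2*airyai(-2^(2/3)*x) + C3*airybi(-2^(2/3)*x), x)


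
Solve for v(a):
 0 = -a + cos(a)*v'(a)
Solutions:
 v(a) = C1 + Integral(a/cos(a), a)


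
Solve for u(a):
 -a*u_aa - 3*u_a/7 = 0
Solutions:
 u(a) = C1 + C2*a^(4/7)


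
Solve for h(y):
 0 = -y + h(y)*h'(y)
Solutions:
 h(y) = -sqrt(C1 + y^2)
 h(y) = sqrt(C1 + y^2)


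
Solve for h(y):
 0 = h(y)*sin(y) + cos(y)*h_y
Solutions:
 h(y) = C1*cos(y)


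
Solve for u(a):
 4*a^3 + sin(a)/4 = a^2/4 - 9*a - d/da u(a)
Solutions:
 u(a) = C1 - a^4 + a^3/12 - 9*a^2/2 + cos(a)/4


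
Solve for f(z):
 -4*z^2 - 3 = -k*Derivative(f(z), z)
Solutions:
 f(z) = C1 + 4*z^3/(3*k) + 3*z/k


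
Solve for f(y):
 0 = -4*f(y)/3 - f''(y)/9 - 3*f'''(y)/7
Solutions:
 f(y) = C1*exp(y*(-14 + 7*7^(2/3)/(486*sqrt(59098) + 118147)^(1/3) + 7^(1/3)*(486*sqrt(59098) + 118147)^(1/3))/162)*sin(sqrt(3)*7^(1/3)*y*(-(486*sqrt(59098) + 118147)^(1/3) + 7*7^(1/3)/(486*sqrt(59098) + 118147)^(1/3))/162) + C2*exp(y*(-14 + 7*7^(2/3)/(486*sqrt(59098) + 118147)^(1/3) + 7^(1/3)*(486*sqrt(59098) + 118147)^(1/3))/162)*cos(sqrt(3)*7^(1/3)*y*(-(486*sqrt(59098) + 118147)^(1/3) + 7*7^(1/3)/(486*sqrt(59098) + 118147)^(1/3))/162) + C3*exp(-y*(7*7^(2/3)/(486*sqrt(59098) + 118147)^(1/3) + 7 + 7^(1/3)*(486*sqrt(59098) + 118147)^(1/3))/81)


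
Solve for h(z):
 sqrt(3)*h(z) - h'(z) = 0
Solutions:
 h(z) = C1*exp(sqrt(3)*z)


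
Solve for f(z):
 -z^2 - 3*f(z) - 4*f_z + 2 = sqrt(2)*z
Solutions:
 f(z) = C1*exp(-3*z/4) - z^2/3 - sqrt(2)*z/3 + 8*z/9 - 14/27 + 4*sqrt(2)/9


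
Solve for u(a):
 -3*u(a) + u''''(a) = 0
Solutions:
 u(a) = C1*exp(-3^(1/4)*a) + C2*exp(3^(1/4)*a) + C3*sin(3^(1/4)*a) + C4*cos(3^(1/4)*a)


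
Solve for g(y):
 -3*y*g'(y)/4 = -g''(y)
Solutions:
 g(y) = C1 + C2*erfi(sqrt(6)*y/4)


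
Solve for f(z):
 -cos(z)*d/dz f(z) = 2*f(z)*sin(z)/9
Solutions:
 f(z) = C1*cos(z)^(2/9)


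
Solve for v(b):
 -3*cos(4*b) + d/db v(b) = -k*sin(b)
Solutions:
 v(b) = C1 + k*cos(b) + 3*sin(4*b)/4


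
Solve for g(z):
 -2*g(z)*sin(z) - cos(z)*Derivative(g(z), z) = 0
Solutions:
 g(z) = C1*cos(z)^2


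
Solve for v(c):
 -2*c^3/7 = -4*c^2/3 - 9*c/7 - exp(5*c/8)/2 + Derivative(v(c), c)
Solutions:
 v(c) = C1 - c^4/14 + 4*c^3/9 + 9*c^2/14 + 4*exp(5*c/8)/5


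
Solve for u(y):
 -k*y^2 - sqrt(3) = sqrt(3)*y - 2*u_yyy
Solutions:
 u(y) = C1 + C2*y + C3*y^2 + k*y^5/120 + sqrt(3)*y^4/48 + sqrt(3)*y^3/12


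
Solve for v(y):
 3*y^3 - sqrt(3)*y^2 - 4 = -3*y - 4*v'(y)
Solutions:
 v(y) = C1 - 3*y^4/16 + sqrt(3)*y^3/12 - 3*y^2/8 + y


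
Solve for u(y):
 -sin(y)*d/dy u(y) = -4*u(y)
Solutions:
 u(y) = C1*(cos(y)^2 - 2*cos(y) + 1)/(cos(y)^2 + 2*cos(y) + 1)


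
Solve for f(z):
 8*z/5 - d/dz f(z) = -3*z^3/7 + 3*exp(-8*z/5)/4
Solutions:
 f(z) = C1 + 3*z^4/28 + 4*z^2/5 + 15*exp(-8*z/5)/32


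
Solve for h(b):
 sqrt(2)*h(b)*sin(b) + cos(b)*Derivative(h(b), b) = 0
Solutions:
 h(b) = C1*cos(b)^(sqrt(2))


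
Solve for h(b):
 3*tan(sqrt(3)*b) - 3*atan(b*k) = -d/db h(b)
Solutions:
 h(b) = C1 + 3*Piecewise((b*atan(b*k) - log(b^2*k^2 + 1)/(2*k), Ne(k, 0)), (0, True)) + sqrt(3)*log(cos(sqrt(3)*b))


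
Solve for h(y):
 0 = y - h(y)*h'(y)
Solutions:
 h(y) = -sqrt(C1 + y^2)
 h(y) = sqrt(C1 + y^2)


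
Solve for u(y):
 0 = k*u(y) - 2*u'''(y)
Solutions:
 u(y) = C1*exp(2^(2/3)*k^(1/3)*y/2) + C2*exp(2^(2/3)*k^(1/3)*y*(-1 + sqrt(3)*I)/4) + C3*exp(-2^(2/3)*k^(1/3)*y*(1 + sqrt(3)*I)/4)


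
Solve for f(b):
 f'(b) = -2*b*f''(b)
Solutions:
 f(b) = C1 + C2*sqrt(b)


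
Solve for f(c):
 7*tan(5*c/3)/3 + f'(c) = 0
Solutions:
 f(c) = C1 + 7*log(cos(5*c/3))/5


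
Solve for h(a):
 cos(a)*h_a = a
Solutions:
 h(a) = C1 + Integral(a/cos(a), a)


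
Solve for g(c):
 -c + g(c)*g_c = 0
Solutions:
 g(c) = -sqrt(C1 + c^2)
 g(c) = sqrt(C1 + c^2)


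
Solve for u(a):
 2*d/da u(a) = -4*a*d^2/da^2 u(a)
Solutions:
 u(a) = C1 + C2*sqrt(a)


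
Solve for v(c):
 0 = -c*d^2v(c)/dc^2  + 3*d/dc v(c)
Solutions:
 v(c) = C1 + C2*c^4


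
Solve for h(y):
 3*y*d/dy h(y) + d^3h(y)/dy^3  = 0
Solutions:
 h(y) = C1 + Integral(C2*airyai(-3^(1/3)*y) + C3*airybi(-3^(1/3)*y), y)


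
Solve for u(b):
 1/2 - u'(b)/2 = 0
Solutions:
 u(b) = C1 + b


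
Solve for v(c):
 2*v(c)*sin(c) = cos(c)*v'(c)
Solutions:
 v(c) = C1/cos(c)^2


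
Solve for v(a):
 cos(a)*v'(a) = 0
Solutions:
 v(a) = C1


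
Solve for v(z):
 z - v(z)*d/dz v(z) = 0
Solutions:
 v(z) = -sqrt(C1 + z^2)
 v(z) = sqrt(C1 + z^2)


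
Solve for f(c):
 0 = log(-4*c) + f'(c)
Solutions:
 f(c) = C1 - c*log(-c) + c*(1 - 2*log(2))


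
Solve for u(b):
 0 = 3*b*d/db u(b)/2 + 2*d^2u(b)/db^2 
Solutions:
 u(b) = C1 + C2*erf(sqrt(6)*b/4)


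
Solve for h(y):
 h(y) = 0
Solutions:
 h(y) = 0


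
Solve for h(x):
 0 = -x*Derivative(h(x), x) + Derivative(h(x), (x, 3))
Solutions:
 h(x) = C1 + Integral(C2*airyai(x) + C3*airybi(x), x)


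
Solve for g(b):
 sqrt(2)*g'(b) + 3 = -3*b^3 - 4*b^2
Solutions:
 g(b) = C1 - 3*sqrt(2)*b^4/8 - 2*sqrt(2)*b^3/3 - 3*sqrt(2)*b/2


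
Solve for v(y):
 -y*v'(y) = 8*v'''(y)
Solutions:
 v(y) = C1 + Integral(C2*airyai(-y/2) + C3*airybi(-y/2), y)


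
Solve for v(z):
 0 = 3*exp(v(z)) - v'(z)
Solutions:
 v(z) = log(-1/(C1 + 3*z))


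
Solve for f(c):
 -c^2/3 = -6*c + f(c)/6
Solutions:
 f(c) = 2*c*(18 - c)


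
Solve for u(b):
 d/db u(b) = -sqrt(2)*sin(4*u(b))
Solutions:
 u(b) = -acos((-C1 - exp(8*sqrt(2)*b))/(C1 - exp(8*sqrt(2)*b)))/4 + pi/2
 u(b) = acos((-C1 - exp(8*sqrt(2)*b))/(C1 - exp(8*sqrt(2)*b)))/4


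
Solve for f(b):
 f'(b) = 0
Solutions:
 f(b) = C1


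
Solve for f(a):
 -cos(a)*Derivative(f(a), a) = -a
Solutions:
 f(a) = C1 + Integral(a/cos(a), a)


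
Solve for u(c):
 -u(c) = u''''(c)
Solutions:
 u(c) = (C1*sin(sqrt(2)*c/2) + C2*cos(sqrt(2)*c/2))*exp(-sqrt(2)*c/2) + (C3*sin(sqrt(2)*c/2) + C4*cos(sqrt(2)*c/2))*exp(sqrt(2)*c/2)


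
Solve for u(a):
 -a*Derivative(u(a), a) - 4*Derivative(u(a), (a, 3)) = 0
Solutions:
 u(a) = C1 + Integral(C2*airyai(-2^(1/3)*a/2) + C3*airybi(-2^(1/3)*a/2), a)


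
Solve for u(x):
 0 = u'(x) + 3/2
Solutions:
 u(x) = C1 - 3*x/2


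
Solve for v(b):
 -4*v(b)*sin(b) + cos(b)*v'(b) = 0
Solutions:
 v(b) = C1/cos(b)^4


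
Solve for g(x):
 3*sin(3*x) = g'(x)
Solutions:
 g(x) = C1 - cos(3*x)


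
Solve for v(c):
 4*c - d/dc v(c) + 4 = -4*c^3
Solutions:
 v(c) = C1 + c^4 + 2*c^2 + 4*c


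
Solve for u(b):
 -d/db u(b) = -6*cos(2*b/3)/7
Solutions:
 u(b) = C1 + 9*sin(2*b/3)/7


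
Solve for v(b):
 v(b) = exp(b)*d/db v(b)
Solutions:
 v(b) = C1*exp(-exp(-b))


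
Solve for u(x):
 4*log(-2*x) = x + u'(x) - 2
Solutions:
 u(x) = C1 - x^2/2 + 4*x*log(-x) + 2*x*(-1 + 2*log(2))


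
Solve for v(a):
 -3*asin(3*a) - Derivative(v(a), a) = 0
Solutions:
 v(a) = C1 - 3*a*asin(3*a) - sqrt(1 - 9*a^2)


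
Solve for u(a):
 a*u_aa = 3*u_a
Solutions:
 u(a) = C1 + C2*a^4


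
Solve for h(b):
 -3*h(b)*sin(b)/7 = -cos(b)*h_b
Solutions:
 h(b) = C1/cos(b)^(3/7)


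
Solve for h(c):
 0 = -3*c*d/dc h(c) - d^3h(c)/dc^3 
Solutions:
 h(c) = C1 + Integral(C2*airyai(-3^(1/3)*c) + C3*airybi(-3^(1/3)*c), c)


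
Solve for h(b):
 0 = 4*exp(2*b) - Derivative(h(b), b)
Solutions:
 h(b) = C1 + 2*exp(2*b)


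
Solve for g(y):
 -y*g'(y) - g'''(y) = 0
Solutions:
 g(y) = C1 + Integral(C2*airyai(-y) + C3*airybi(-y), y)


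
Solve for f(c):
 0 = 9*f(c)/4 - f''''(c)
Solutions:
 f(c) = C1*exp(-sqrt(6)*c/2) + C2*exp(sqrt(6)*c/2) + C3*sin(sqrt(6)*c/2) + C4*cos(sqrt(6)*c/2)


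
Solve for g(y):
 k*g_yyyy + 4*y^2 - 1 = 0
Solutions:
 g(y) = C1 + C2*y + C3*y^2 + C4*y^3 - y^6/(90*k) + y^4/(24*k)


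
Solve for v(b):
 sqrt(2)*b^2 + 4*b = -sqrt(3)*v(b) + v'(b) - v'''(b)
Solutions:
 v(b) = C1*exp(2^(1/3)*sqrt(3)*b*(2/(sqrt(77) + 9)^(1/3) + 2^(1/3)*(sqrt(77) + 9)^(1/3))/12)*sin(2^(1/3)*b*(-2^(1/3)*(sqrt(77) + 9)^(1/3) + 2/(sqrt(77) + 9)^(1/3))/4) + C2*exp(2^(1/3)*sqrt(3)*b*(2/(sqrt(77) + 9)^(1/3) + 2^(1/3)*(sqrt(77) + 9)^(1/3))/12)*cos(2^(1/3)*b*(-2^(1/3)*(sqrt(77) + 9)^(1/3) + 2/(sqrt(77) + 9)^(1/3))/4) + C3*exp(-2^(1/3)*sqrt(3)*b*(2/(sqrt(77) + 9)^(1/3) + 2^(1/3)*(sqrt(77) + 9)^(1/3))/6) - sqrt(6)*b^2/3 - 4*sqrt(3)*b/3 - 2*sqrt(2)*b/3 - 4/3 - 2*sqrt(6)/9


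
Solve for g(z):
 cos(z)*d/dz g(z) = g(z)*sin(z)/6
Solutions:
 g(z) = C1/cos(z)^(1/6)


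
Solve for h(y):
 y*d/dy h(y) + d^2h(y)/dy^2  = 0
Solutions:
 h(y) = C1 + C2*erf(sqrt(2)*y/2)


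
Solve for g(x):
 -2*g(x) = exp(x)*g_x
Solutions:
 g(x) = C1*exp(2*exp(-x))


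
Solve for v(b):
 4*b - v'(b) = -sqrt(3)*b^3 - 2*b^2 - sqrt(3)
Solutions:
 v(b) = C1 + sqrt(3)*b^4/4 + 2*b^3/3 + 2*b^2 + sqrt(3)*b


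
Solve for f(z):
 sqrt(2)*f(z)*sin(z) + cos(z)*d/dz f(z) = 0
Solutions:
 f(z) = C1*cos(z)^(sqrt(2))


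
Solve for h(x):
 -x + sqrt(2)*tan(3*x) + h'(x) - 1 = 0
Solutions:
 h(x) = C1 + x^2/2 + x + sqrt(2)*log(cos(3*x))/3


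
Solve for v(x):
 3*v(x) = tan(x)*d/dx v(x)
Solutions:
 v(x) = C1*sin(x)^3


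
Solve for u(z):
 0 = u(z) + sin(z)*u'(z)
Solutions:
 u(z) = C1*sqrt(cos(z) + 1)/sqrt(cos(z) - 1)


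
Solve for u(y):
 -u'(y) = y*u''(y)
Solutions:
 u(y) = C1 + C2*log(y)


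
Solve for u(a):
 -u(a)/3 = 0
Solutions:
 u(a) = 0


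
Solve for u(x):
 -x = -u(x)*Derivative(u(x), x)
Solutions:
 u(x) = -sqrt(C1 + x^2)
 u(x) = sqrt(C1 + x^2)


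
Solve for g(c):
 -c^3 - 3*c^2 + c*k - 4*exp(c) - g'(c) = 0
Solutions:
 g(c) = C1 - c^4/4 - c^3 + c^2*k/2 - 4*exp(c)


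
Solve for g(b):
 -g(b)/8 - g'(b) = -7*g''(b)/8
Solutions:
 g(b) = C1*exp(b*(4 - sqrt(23))/7) + C2*exp(b*(4 + sqrt(23))/7)


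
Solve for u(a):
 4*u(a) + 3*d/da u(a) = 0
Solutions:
 u(a) = C1*exp(-4*a/3)


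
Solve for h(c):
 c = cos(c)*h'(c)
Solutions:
 h(c) = C1 + Integral(c/cos(c), c)


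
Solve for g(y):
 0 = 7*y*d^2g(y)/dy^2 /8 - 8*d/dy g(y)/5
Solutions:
 g(y) = C1 + C2*y^(99/35)


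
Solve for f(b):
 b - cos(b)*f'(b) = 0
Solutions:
 f(b) = C1 + Integral(b/cos(b), b)


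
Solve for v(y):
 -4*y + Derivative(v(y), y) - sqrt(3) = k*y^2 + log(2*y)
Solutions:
 v(y) = C1 + k*y^3/3 + 2*y^2 + y*log(y) - y + y*log(2) + sqrt(3)*y


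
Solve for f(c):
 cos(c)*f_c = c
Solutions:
 f(c) = C1 + Integral(c/cos(c), c)


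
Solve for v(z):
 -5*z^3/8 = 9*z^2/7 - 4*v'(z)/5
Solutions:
 v(z) = C1 + 25*z^4/128 + 15*z^3/28


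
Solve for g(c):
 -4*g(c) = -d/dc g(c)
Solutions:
 g(c) = C1*exp(4*c)


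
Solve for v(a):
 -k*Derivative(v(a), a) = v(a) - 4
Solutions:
 v(a) = C1*exp(-a/k) + 4


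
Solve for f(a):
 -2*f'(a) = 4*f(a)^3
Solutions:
 f(a) = -sqrt(2)*sqrt(-1/(C1 - 2*a))/2
 f(a) = sqrt(2)*sqrt(-1/(C1 - 2*a))/2


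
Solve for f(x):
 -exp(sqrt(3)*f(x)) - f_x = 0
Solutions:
 f(x) = sqrt(3)*(2*log(1/(C1 + x)) - log(3))/6


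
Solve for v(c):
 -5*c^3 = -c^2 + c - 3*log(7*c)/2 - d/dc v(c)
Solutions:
 v(c) = C1 + 5*c^4/4 - c^3/3 + c^2/2 - 3*c*log(c)/2 - 3*c*log(7)/2 + 3*c/2


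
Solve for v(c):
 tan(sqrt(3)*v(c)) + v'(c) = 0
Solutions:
 v(c) = sqrt(3)*(pi - asin(C1*exp(-sqrt(3)*c)))/3
 v(c) = sqrt(3)*asin(C1*exp(-sqrt(3)*c))/3


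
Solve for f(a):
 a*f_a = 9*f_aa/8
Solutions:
 f(a) = C1 + C2*erfi(2*a/3)


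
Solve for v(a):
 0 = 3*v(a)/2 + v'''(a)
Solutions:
 v(a) = C3*exp(-2^(2/3)*3^(1/3)*a/2) + (C1*sin(2^(2/3)*3^(5/6)*a/4) + C2*cos(2^(2/3)*3^(5/6)*a/4))*exp(2^(2/3)*3^(1/3)*a/4)


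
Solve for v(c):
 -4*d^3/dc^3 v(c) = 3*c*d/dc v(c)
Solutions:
 v(c) = C1 + Integral(C2*airyai(-6^(1/3)*c/2) + C3*airybi(-6^(1/3)*c/2), c)


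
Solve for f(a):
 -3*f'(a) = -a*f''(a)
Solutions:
 f(a) = C1 + C2*a^4


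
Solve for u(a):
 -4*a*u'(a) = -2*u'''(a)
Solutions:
 u(a) = C1 + Integral(C2*airyai(2^(1/3)*a) + C3*airybi(2^(1/3)*a), a)


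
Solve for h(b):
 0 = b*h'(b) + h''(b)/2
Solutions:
 h(b) = C1 + C2*erf(b)


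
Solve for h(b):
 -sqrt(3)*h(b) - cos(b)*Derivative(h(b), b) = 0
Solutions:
 h(b) = C1*(sin(b) - 1)^(sqrt(3)/2)/(sin(b) + 1)^(sqrt(3)/2)


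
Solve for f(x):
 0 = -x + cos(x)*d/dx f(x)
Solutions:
 f(x) = C1 + Integral(x/cos(x), x)


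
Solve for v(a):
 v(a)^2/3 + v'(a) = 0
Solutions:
 v(a) = 3/(C1 + a)


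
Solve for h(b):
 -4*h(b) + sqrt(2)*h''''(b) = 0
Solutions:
 h(b) = C1*exp(-2^(3/8)*b) + C2*exp(2^(3/8)*b) + C3*sin(2^(3/8)*b) + C4*cos(2^(3/8)*b)


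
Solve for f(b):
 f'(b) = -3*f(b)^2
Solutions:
 f(b) = 1/(C1 + 3*b)


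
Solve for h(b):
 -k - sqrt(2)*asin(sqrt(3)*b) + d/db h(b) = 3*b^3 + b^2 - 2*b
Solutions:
 h(b) = C1 + 3*b^4/4 + b^3/3 - b^2 + b*k + sqrt(2)*(b*asin(sqrt(3)*b) + sqrt(3)*sqrt(1 - 3*b^2)/3)


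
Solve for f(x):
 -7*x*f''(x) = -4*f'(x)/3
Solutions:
 f(x) = C1 + C2*x^(25/21)


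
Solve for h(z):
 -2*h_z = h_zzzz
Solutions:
 h(z) = C1 + C4*exp(-2^(1/3)*z) + (C2*sin(2^(1/3)*sqrt(3)*z/2) + C3*cos(2^(1/3)*sqrt(3)*z/2))*exp(2^(1/3)*z/2)


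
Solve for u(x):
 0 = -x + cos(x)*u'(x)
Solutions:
 u(x) = C1 + Integral(x/cos(x), x)


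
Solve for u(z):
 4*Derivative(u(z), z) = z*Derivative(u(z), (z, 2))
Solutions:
 u(z) = C1 + C2*z^5


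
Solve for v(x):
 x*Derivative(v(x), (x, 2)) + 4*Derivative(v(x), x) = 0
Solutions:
 v(x) = C1 + C2/x^3


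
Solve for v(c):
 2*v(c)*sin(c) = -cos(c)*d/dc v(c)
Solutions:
 v(c) = C1*cos(c)^2


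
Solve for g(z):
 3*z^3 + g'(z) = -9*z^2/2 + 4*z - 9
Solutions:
 g(z) = C1 - 3*z^4/4 - 3*z^3/2 + 2*z^2 - 9*z


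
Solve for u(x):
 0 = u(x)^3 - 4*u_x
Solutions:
 u(x) = -sqrt(2)*sqrt(-1/(C1 + x))
 u(x) = sqrt(2)*sqrt(-1/(C1 + x))


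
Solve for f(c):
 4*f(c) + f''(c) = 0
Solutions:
 f(c) = C1*sin(2*c) + C2*cos(2*c)


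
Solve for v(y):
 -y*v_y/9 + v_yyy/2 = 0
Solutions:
 v(y) = C1 + Integral(C2*airyai(6^(1/3)*y/3) + C3*airybi(6^(1/3)*y/3), y)


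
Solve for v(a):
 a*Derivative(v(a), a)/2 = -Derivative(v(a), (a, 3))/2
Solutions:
 v(a) = C1 + Integral(C2*airyai(-a) + C3*airybi(-a), a)


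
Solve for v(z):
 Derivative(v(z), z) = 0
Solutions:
 v(z) = C1


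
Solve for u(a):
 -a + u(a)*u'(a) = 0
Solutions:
 u(a) = -sqrt(C1 + a^2)
 u(a) = sqrt(C1 + a^2)


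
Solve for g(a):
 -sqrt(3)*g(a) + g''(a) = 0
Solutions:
 g(a) = C1*exp(-3^(1/4)*a) + C2*exp(3^(1/4)*a)


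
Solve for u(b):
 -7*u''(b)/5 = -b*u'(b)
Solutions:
 u(b) = C1 + C2*erfi(sqrt(70)*b/14)


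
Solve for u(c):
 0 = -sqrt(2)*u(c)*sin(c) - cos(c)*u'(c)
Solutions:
 u(c) = C1*cos(c)^(sqrt(2))


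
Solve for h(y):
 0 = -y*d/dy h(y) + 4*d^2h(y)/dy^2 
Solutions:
 h(y) = C1 + C2*erfi(sqrt(2)*y/4)


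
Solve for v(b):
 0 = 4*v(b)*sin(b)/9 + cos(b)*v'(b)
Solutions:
 v(b) = C1*cos(b)^(4/9)


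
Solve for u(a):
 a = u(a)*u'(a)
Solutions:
 u(a) = -sqrt(C1 + a^2)
 u(a) = sqrt(C1 + a^2)


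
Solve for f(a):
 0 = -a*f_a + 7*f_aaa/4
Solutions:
 f(a) = C1 + Integral(C2*airyai(14^(2/3)*a/7) + C3*airybi(14^(2/3)*a/7), a)


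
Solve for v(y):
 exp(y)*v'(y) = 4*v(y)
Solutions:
 v(y) = C1*exp(-4*exp(-y))


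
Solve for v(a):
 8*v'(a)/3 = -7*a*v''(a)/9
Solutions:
 v(a) = C1 + C2/a^(17/7)


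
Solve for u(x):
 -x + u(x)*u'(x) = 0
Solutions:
 u(x) = -sqrt(C1 + x^2)
 u(x) = sqrt(C1 + x^2)


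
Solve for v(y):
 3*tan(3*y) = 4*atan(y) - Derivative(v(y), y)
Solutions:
 v(y) = C1 + 4*y*atan(y) - 2*log(y^2 + 1) + log(cos(3*y))


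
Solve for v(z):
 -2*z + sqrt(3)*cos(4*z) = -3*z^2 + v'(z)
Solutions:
 v(z) = C1 + z^3 - z^2 + sqrt(3)*sin(4*z)/4


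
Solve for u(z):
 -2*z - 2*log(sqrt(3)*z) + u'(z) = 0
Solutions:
 u(z) = C1 + z^2 + 2*z*log(z) - 2*z + z*log(3)


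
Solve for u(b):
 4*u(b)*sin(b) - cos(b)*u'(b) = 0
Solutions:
 u(b) = C1/cos(b)^4


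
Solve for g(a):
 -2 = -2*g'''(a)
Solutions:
 g(a) = C1 + C2*a + C3*a^2 + a^3/6


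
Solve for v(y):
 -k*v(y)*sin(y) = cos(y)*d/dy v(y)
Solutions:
 v(y) = C1*exp(k*log(cos(y)))


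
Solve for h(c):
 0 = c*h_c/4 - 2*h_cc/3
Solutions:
 h(c) = C1 + C2*erfi(sqrt(3)*c/4)


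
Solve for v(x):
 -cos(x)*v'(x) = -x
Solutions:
 v(x) = C1 + Integral(x/cos(x), x)


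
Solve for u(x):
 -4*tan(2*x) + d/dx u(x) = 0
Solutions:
 u(x) = C1 - 2*log(cos(2*x))


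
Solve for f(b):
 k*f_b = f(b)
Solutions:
 f(b) = C1*exp(b/k)


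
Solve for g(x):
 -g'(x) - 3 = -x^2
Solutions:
 g(x) = C1 + x^3/3 - 3*x


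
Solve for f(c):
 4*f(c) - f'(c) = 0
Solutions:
 f(c) = C1*exp(4*c)


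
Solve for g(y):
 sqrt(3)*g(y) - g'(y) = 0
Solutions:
 g(y) = C1*exp(sqrt(3)*y)


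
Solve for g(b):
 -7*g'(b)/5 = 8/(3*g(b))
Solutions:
 g(b) = -sqrt(C1 - 1680*b)/21
 g(b) = sqrt(C1 - 1680*b)/21


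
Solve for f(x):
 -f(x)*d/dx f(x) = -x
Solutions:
 f(x) = -sqrt(C1 + x^2)
 f(x) = sqrt(C1 + x^2)


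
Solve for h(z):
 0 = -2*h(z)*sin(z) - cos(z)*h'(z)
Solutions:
 h(z) = C1*cos(z)^2


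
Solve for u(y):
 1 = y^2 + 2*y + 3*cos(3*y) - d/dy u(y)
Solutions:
 u(y) = C1 + y^3/3 + y^2 - y + sin(3*y)


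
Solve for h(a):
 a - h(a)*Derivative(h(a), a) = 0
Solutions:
 h(a) = -sqrt(C1 + a^2)
 h(a) = sqrt(C1 + a^2)


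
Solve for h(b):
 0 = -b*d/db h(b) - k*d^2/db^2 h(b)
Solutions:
 h(b) = C1 + C2*sqrt(k)*erf(sqrt(2)*b*sqrt(1/k)/2)


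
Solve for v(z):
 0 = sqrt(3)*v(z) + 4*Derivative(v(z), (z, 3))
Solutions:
 v(z) = C3*exp(-2^(1/3)*3^(1/6)*z/2) + (C1*sin(2^(1/3)*3^(2/3)*z/4) + C2*cos(2^(1/3)*3^(2/3)*z/4))*exp(2^(1/3)*3^(1/6)*z/4)


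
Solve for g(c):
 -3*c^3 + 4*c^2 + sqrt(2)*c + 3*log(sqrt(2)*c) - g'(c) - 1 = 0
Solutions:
 g(c) = C1 - 3*c^4/4 + 4*c^3/3 + sqrt(2)*c^2/2 + 3*c*log(c) - 4*c + 3*c*log(2)/2


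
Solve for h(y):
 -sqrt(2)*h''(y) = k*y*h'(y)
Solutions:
 h(y) = Piecewise((-2^(3/4)*sqrt(pi)*C1*erf(2^(1/4)*sqrt(k)*y/2)/(2*sqrt(k)) - C2, (k > 0) | (k < 0)), (-C1*y - C2, True))


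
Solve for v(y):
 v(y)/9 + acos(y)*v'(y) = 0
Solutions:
 v(y) = C1*exp(-Integral(1/acos(y), y)/9)


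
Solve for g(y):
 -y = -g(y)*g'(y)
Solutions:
 g(y) = -sqrt(C1 + y^2)
 g(y) = sqrt(C1 + y^2)


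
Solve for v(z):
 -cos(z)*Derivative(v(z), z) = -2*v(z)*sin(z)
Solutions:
 v(z) = C1/cos(z)^2


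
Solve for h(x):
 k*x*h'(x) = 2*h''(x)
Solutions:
 h(x) = Piecewise((-sqrt(pi)*C1*erf(x*sqrt(-k)/2)/sqrt(-k) - C2, (k > 0) | (k < 0)), (-C1*x - C2, True))


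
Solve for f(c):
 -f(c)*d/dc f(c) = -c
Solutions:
 f(c) = -sqrt(C1 + c^2)
 f(c) = sqrt(C1 + c^2)


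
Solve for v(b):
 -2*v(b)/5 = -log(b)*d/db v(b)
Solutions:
 v(b) = C1*exp(2*li(b)/5)


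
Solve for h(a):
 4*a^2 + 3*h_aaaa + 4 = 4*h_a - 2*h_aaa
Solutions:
 h(a) = C1 + C2*exp(-a*(2*2^(2/3)/(9*sqrt(705) + 239)^(1/3) + 4 + 2^(1/3)*(9*sqrt(705) + 239)^(1/3))/18)*sin(2^(1/3)*sqrt(3)*a*(-(9*sqrt(705) + 239)^(1/3) + 2*2^(1/3)/(9*sqrt(705) + 239)^(1/3))/18) + C3*exp(-a*(2*2^(2/3)/(9*sqrt(705) + 239)^(1/3) + 4 + 2^(1/3)*(9*sqrt(705) + 239)^(1/3))/18)*cos(2^(1/3)*sqrt(3)*a*(-(9*sqrt(705) + 239)^(1/3) + 2*2^(1/3)/(9*sqrt(705) + 239)^(1/3))/18) + C4*exp(a*(-2 + 2*2^(2/3)/(9*sqrt(705) + 239)^(1/3) + 2^(1/3)*(9*sqrt(705) + 239)^(1/3))/9) + a^3/3 + 2*a


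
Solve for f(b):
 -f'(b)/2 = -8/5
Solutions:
 f(b) = C1 + 16*b/5


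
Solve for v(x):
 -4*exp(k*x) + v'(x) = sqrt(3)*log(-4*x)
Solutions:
 v(x) = C1 + sqrt(3)*x*log(-x) + sqrt(3)*x*(-1 + 2*log(2)) + Piecewise((4*exp(k*x)/k, Ne(k, 0)), (4*x, True))


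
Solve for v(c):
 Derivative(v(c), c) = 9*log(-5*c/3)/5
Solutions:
 v(c) = C1 + 9*c*log(-c)/5 + 9*c*(-log(3) - 1 + log(5))/5


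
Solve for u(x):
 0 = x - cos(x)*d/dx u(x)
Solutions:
 u(x) = C1 + Integral(x/cos(x), x)


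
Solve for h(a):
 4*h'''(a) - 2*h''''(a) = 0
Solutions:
 h(a) = C1 + C2*a + C3*a^2 + C4*exp(2*a)


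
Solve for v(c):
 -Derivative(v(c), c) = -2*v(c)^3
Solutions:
 v(c) = -sqrt(2)*sqrt(-1/(C1 + 2*c))/2
 v(c) = sqrt(2)*sqrt(-1/(C1 + 2*c))/2


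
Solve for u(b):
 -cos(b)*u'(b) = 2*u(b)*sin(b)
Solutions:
 u(b) = C1*cos(b)^2


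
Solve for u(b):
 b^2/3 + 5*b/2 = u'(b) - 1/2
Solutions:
 u(b) = C1 + b^3/9 + 5*b^2/4 + b/2


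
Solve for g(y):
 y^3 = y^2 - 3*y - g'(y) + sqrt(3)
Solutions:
 g(y) = C1 - y^4/4 + y^3/3 - 3*y^2/2 + sqrt(3)*y


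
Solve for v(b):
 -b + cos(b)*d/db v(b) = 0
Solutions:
 v(b) = C1 + Integral(b/cos(b), b)


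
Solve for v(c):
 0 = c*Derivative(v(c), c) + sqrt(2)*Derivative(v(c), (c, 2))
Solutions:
 v(c) = C1 + C2*erf(2^(1/4)*c/2)


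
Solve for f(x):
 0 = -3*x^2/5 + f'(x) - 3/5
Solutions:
 f(x) = C1 + x^3/5 + 3*x/5


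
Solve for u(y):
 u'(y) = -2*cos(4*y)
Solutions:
 u(y) = C1 - sin(4*y)/2


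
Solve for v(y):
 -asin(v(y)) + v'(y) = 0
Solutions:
 Integral(1/asin(_y), (_y, v(y))) = C1 + y


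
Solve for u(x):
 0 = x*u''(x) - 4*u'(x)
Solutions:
 u(x) = C1 + C2*x^5


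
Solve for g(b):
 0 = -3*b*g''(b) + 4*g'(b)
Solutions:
 g(b) = C1 + C2*b^(7/3)


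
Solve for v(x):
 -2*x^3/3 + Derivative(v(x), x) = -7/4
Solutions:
 v(x) = C1 + x^4/6 - 7*x/4


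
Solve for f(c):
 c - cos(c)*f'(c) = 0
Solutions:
 f(c) = C1 + Integral(c/cos(c), c)


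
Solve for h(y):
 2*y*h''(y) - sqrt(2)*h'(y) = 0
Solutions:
 h(y) = C1 + C2*y^(sqrt(2)/2 + 1)


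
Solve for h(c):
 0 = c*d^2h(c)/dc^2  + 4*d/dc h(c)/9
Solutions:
 h(c) = C1 + C2*c^(5/9)


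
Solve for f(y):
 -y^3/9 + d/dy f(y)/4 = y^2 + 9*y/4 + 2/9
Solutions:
 f(y) = C1 + y^4/9 + 4*y^3/3 + 9*y^2/2 + 8*y/9


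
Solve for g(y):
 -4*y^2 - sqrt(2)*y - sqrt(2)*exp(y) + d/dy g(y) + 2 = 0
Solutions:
 g(y) = C1 + 4*y^3/3 + sqrt(2)*y^2/2 - 2*y + sqrt(2)*exp(y)


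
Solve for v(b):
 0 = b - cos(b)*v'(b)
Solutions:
 v(b) = C1 + Integral(b/cos(b), b)


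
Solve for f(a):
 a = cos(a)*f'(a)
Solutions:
 f(a) = C1 + Integral(a/cos(a), a)


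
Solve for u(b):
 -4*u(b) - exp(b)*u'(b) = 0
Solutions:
 u(b) = C1*exp(4*exp(-b))


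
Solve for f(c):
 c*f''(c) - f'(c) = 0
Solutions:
 f(c) = C1 + C2*c^2


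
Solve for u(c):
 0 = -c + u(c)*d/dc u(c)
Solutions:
 u(c) = -sqrt(C1 + c^2)
 u(c) = sqrt(C1 + c^2)


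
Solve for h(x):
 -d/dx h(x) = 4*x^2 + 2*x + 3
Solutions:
 h(x) = C1 - 4*x^3/3 - x^2 - 3*x


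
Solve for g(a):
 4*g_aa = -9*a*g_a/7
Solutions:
 g(a) = C1 + C2*erf(3*sqrt(14)*a/28)


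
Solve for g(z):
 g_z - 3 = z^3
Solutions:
 g(z) = C1 + z^4/4 + 3*z


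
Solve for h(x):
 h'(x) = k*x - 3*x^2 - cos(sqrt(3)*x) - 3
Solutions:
 h(x) = C1 + k*x^2/2 - x^3 - 3*x - sqrt(3)*sin(sqrt(3)*x)/3


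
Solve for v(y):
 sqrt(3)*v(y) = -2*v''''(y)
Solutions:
 v(y) = (C1*sin(2^(1/4)*3^(1/8)*y/2) + C2*cos(2^(1/4)*3^(1/8)*y/2))*exp(-2^(1/4)*3^(1/8)*y/2) + (C3*sin(2^(1/4)*3^(1/8)*y/2) + C4*cos(2^(1/4)*3^(1/8)*y/2))*exp(2^(1/4)*3^(1/8)*y/2)


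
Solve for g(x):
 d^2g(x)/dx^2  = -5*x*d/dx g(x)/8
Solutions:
 g(x) = C1 + C2*erf(sqrt(5)*x/4)


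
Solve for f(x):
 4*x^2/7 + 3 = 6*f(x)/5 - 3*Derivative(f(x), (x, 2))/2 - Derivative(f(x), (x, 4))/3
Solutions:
 f(x) = C1*exp(-sqrt(15)*x*sqrt(-15 + sqrt(385))/10) + C2*exp(sqrt(15)*x*sqrt(-15 + sqrt(385))/10) + C3*sin(sqrt(15)*x*sqrt(15 + sqrt(385))/10) + C4*cos(sqrt(15)*x*sqrt(15 + sqrt(385))/10) + 10*x^2/21 + 155/42


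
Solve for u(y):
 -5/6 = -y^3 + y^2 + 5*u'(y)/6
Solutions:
 u(y) = C1 + 3*y^4/10 - 2*y^3/5 - y


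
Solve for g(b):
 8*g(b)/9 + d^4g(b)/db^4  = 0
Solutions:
 g(b) = (C1*sin(2^(1/4)*sqrt(3)*b/3) + C2*cos(2^(1/4)*sqrt(3)*b/3))*exp(-2^(1/4)*sqrt(3)*b/3) + (C3*sin(2^(1/4)*sqrt(3)*b/3) + C4*cos(2^(1/4)*sqrt(3)*b/3))*exp(2^(1/4)*sqrt(3)*b/3)


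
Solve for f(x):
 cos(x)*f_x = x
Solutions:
 f(x) = C1 + Integral(x/cos(x), x)


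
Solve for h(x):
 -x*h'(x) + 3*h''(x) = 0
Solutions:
 h(x) = C1 + C2*erfi(sqrt(6)*x/6)


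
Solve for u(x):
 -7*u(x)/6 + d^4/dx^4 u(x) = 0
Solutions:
 u(x) = C1*exp(-6^(3/4)*7^(1/4)*x/6) + C2*exp(6^(3/4)*7^(1/4)*x/6) + C3*sin(6^(3/4)*7^(1/4)*x/6) + C4*cos(6^(3/4)*7^(1/4)*x/6)


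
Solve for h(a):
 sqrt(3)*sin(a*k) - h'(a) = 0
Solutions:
 h(a) = C1 - sqrt(3)*cos(a*k)/k


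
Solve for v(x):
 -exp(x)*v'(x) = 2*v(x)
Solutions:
 v(x) = C1*exp(2*exp(-x))


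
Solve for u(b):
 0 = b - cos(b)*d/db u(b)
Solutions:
 u(b) = C1 + Integral(b/cos(b), b)


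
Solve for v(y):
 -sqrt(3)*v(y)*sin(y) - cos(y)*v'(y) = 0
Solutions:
 v(y) = C1*cos(y)^(sqrt(3))


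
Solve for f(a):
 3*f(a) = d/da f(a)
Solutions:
 f(a) = C1*exp(3*a)


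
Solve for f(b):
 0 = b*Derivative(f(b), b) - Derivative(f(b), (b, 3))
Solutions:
 f(b) = C1 + Integral(C2*airyai(b) + C3*airybi(b), b)


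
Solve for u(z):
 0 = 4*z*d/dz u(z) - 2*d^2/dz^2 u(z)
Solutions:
 u(z) = C1 + C2*erfi(z)


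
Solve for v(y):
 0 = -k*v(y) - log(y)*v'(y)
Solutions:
 v(y) = C1*exp(-k*li(y))


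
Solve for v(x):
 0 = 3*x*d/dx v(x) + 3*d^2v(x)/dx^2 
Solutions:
 v(x) = C1 + C2*erf(sqrt(2)*x/2)


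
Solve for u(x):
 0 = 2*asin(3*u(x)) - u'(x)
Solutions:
 Integral(1/asin(3*_y), (_y, u(x))) = C1 + 2*x


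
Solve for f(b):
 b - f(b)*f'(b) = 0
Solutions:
 f(b) = -sqrt(C1 + b^2)
 f(b) = sqrt(C1 + b^2)


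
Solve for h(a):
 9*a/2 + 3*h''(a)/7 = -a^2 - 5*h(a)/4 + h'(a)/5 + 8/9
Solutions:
 h(a) = -4*a^2/5 - 482*a/125 + (C1*sin(2*sqrt(161)*a/15) + C2*cos(2*sqrt(161)*a/15))*exp(7*a/30) + 126536/196875


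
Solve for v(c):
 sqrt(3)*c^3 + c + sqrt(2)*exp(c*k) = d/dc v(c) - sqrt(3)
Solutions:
 v(c) = C1 + sqrt(3)*c^4/4 + c^2/2 + sqrt(3)*c + sqrt(2)*exp(c*k)/k


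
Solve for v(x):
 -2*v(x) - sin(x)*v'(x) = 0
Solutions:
 v(x) = C1*(cos(x) + 1)/(cos(x) - 1)


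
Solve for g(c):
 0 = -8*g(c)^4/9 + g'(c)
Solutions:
 g(c) = 3^(1/3)*(-1/(C1 + 8*c))^(1/3)
 g(c) = (-1/(C1 + 8*c))^(1/3)*(-3^(1/3) - 3^(5/6)*I)/2
 g(c) = (-1/(C1 + 8*c))^(1/3)*(-3^(1/3) + 3^(5/6)*I)/2


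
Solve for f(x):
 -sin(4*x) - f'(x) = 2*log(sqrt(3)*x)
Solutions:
 f(x) = C1 - 2*x*log(x) - x*log(3) + 2*x + cos(4*x)/4


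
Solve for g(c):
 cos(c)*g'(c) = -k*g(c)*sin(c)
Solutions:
 g(c) = C1*exp(k*log(cos(c)))


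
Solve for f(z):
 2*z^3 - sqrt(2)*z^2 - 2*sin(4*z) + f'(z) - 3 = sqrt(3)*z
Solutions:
 f(z) = C1 - z^4/2 + sqrt(2)*z^3/3 + sqrt(3)*z^2/2 + 3*z - cos(4*z)/2


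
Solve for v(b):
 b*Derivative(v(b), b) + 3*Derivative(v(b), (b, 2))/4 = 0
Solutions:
 v(b) = C1 + C2*erf(sqrt(6)*b/3)


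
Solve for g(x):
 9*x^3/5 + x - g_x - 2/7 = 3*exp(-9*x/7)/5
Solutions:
 g(x) = C1 + 9*x^4/20 + x^2/2 - 2*x/7 + 7*exp(-9*x/7)/15


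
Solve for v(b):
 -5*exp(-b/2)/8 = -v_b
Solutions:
 v(b) = C1 - 5*exp(-b/2)/4


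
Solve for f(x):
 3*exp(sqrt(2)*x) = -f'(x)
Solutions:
 f(x) = C1 - 3*sqrt(2)*exp(sqrt(2)*x)/2


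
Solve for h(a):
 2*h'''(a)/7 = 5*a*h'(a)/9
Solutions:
 h(a) = C1 + Integral(C2*airyai(420^(1/3)*a/6) + C3*airybi(420^(1/3)*a/6), a)


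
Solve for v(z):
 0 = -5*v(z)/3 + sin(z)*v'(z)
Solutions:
 v(z) = C1*(cos(z) - 1)^(5/6)/(cos(z) + 1)^(5/6)


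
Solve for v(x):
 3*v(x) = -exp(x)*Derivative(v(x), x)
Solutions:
 v(x) = C1*exp(3*exp(-x))


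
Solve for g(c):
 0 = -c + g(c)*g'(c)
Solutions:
 g(c) = -sqrt(C1 + c^2)
 g(c) = sqrt(C1 + c^2)


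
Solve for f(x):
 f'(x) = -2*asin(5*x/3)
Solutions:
 f(x) = C1 - 2*x*asin(5*x/3) - 2*sqrt(9 - 25*x^2)/5


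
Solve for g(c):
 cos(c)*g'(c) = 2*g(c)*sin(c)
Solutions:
 g(c) = C1/cos(c)^2


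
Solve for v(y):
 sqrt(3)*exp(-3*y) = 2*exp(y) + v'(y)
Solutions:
 v(y) = C1 - 2*exp(y) - sqrt(3)*exp(-3*y)/3


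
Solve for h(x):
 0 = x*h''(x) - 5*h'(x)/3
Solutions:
 h(x) = C1 + C2*x^(8/3)


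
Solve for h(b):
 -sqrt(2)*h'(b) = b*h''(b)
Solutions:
 h(b) = C1 + C2*b^(1 - sqrt(2))


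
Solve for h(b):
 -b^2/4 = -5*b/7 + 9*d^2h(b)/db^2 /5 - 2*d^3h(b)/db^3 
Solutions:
 h(b) = C1 + C2*b + C3*exp(9*b/10) - 5*b^4/432 + 25*b^3/1701 + 250*b^2/5103


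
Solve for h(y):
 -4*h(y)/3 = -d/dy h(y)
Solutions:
 h(y) = C1*exp(4*y/3)


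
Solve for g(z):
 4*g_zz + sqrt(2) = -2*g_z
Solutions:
 g(z) = C1 + C2*exp(-z/2) - sqrt(2)*z/2


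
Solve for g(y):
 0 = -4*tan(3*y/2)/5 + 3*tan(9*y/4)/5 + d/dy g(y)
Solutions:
 g(y) = C1 - 8*log(cos(3*y/2))/15 + 4*log(cos(9*y/4))/15


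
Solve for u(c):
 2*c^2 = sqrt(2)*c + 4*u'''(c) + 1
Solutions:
 u(c) = C1 + C2*c + C3*c^2 + c^5/120 - sqrt(2)*c^4/96 - c^3/24


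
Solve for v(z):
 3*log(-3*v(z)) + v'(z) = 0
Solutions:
 Integral(1/(log(-_y) + log(3)), (_y, v(z)))/3 = C1 - z


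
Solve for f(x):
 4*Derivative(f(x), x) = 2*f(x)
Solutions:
 f(x) = C1*exp(x/2)


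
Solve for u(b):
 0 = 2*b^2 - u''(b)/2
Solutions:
 u(b) = C1 + C2*b + b^4/3


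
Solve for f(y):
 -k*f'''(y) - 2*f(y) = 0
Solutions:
 f(y) = C1*exp(2^(1/3)*y*(-1/k)^(1/3)) + C2*exp(2^(1/3)*y*(-1/k)^(1/3)*(-1 + sqrt(3)*I)/2) + C3*exp(-2^(1/3)*y*(-1/k)^(1/3)*(1 + sqrt(3)*I)/2)


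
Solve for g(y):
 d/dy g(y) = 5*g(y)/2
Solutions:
 g(y) = C1*exp(5*y/2)


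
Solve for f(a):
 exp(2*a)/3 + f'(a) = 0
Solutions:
 f(a) = C1 - exp(2*a)/6


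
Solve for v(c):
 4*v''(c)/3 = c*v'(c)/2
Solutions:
 v(c) = C1 + C2*erfi(sqrt(3)*c/4)


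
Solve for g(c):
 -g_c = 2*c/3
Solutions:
 g(c) = C1 - c^2/3


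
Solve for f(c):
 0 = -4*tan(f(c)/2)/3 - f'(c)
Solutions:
 f(c) = -2*asin(C1*exp(-2*c/3)) + 2*pi
 f(c) = 2*asin(C1*exp(-2*c/3))


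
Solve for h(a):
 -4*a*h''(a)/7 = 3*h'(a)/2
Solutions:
 h(a) = C1 + C2/a^(13/8)


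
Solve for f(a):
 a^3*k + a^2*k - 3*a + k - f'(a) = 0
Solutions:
 f(a) = C1 + a^4*k/4 + a^3*k/3 - 3*a^2/2 + a*k


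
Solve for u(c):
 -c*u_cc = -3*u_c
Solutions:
 u(c) = C1 + C2*c^4


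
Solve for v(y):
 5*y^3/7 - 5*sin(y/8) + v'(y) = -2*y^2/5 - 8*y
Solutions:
 v(y) = C1 - 5*y^4/28 - 2*y^3/15 - 4*y^2 - 40*cos(y/8)


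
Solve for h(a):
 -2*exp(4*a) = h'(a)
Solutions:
 h(a) = C1 - exp(4*a)/2


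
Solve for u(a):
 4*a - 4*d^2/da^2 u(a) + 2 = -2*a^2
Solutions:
 u(a) = C1 + C2*a + a^4/24 + a^3/6 + a^2/4


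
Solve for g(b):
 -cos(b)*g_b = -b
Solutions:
 g(b) = C1 + Integral(b/cos(b), b)


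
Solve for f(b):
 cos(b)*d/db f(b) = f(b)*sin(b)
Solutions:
 f(b) = C1/cos(b)


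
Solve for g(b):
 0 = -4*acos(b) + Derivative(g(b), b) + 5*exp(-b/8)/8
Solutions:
 g(b) = C1 + 4*b*acos(b) - 4*sqrt(1 - b^2) + 5*exp(-b/8)


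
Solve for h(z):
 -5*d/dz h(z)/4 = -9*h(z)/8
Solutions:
 h(z) = C1*exp(9*z/10)


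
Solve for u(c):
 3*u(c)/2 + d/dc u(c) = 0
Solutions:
 u(c) = C1*exp(-3*c/2)


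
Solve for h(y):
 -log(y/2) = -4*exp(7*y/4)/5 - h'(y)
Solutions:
 h(y) = C1 + y*log(y) + y*(-1 - log(2)) - 16*exp(7*y/4)/35


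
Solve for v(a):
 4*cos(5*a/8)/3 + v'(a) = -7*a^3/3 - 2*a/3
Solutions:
 v(a) = C1 - 7*a^4/12 - a^2/3 - 32*sin(5*a/8)/15


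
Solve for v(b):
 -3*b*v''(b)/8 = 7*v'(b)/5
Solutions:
 v(b) = C1 + C2/b^(41/15)


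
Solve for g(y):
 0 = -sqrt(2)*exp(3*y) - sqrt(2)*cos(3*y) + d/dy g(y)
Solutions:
 g(y) = C1 + sqrt(2)*exp(3*y)/3 + sqrt(2)*sin(3*y)/3


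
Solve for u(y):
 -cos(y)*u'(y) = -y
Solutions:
 u(y) = C1 + Integral(y/cos(y), y)


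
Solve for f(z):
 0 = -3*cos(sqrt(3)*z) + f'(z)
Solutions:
 f(z) = C1 + sqrt(3)*sin(sqrt(3)*z)


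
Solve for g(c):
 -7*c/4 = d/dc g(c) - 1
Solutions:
 g(c) = C1 - 7*c^2/8 + c


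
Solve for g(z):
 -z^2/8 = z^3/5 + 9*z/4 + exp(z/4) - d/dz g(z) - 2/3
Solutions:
 g(z) = C1 + z^4/20 + z^3/24 + 9*z^2/8 - 2*z/3 + 4*exp(z/4)


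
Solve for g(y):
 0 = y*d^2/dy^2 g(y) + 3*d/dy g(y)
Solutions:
 g(y) = C1 + C2/y^2


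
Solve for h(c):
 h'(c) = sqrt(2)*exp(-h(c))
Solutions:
 h(c) = log(C1 + sqrt(2)*c)


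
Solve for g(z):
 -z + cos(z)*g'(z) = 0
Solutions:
 g(z) = C1 + Integral(z/cos(z), z)


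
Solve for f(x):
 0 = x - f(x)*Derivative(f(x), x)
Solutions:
 f(x) = -sqrt(C1 + x^2)
 f(x) = sqrt(C1 + x^2)


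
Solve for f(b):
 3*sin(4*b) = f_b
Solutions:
 f(b) = C1 - 3*cos(4*b)/4


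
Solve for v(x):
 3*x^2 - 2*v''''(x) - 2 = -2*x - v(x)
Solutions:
 v(x) = C1*exp(-2^(3/4)*x/2) + C2*exp(2^(3/4)*x/2) + C3*sin(2^(3/4)*x/2) + C4*cos(2^(3/4)*x/2) - 3*x^2 - 2*x + 2


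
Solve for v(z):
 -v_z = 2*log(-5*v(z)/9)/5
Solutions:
 5*Integral(1/(log(-_y) - 2*log(3) + log(5)), (_y, v(z)))/2 = C1 - z


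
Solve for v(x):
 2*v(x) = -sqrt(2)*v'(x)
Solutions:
 v(x) = C1*exp(-sqrt(2)*x)


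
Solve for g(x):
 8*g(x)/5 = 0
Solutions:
 g(x) = 0


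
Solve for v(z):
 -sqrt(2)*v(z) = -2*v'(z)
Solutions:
 v(z) = C1*exp(sqrt(2)*z/2)


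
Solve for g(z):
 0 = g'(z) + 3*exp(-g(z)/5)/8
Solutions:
 g(z) = 5*log(C1 - 3*z/40)


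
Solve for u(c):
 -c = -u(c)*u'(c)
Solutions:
 u(c) = -sqrt(C1 + c^2)
 u(c) = sqrt(C1 + c^2)


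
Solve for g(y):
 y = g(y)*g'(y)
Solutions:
 g(y) = -sqrt(C1 + y^2)
 g(y) = sqrt(C1 + y^2)


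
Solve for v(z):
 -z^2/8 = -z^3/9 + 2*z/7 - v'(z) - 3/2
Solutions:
 v(z) = C1 - z^4/36 + z^3/24 + z^2/7 - 3*z/2


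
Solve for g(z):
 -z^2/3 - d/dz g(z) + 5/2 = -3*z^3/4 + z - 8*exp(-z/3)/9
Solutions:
 g(z) = C1 + 3*z^4/16 - z^3/9 - z^2/2 + 5*z/2 - 8*exp(-z/3)/3


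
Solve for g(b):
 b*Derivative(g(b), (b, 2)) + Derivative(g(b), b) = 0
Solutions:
 g(b) = C1 + C2*log(b)


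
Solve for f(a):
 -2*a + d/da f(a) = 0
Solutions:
 f(a) = C1 + a^2


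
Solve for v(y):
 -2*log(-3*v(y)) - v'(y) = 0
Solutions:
 Integral(1/(log(-_y) + log(3)), (_y, v(y)))/2 = C1 - y


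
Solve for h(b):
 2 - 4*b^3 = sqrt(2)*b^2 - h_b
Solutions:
 h(b) = C1 + b^4 + sqrt(2)*b^3/3 - 2*b


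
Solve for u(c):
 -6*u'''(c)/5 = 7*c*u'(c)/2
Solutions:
 u(c) = C1 + Integral(C2*airyai(-630^(1/3)*c/6) + C3*airybi(-630^(1/3)*c/6), c)


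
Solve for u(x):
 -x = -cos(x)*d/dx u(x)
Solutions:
 u(x) = C1 + Integral(x/cos(x), x)


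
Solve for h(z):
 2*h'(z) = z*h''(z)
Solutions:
 h(z) = C1 + C2*z^3


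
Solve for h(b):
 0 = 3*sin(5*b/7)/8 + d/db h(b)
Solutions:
 h(b) = C1 + 21*cos(5*b/7)/40


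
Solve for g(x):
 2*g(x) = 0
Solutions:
 g(x) = 0


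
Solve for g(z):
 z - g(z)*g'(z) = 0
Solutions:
 g(z) = -sqrt(C1 + z^2)
 g(z) = sqrt(C1 + z^2)


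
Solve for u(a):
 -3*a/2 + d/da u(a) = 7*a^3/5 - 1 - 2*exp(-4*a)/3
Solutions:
 u(a) = C1 + 7*a^4/20 + 3*a^2/4 - a + exp(-4*a)/6


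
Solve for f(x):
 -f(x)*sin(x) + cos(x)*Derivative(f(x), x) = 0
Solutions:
 f(x) = C1/cos(x)


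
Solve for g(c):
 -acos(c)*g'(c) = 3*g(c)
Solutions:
 g(c) = C1*exp(-3*Integral(1/acos(c), c))


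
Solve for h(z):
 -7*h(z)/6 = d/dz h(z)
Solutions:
 h(z) = C1*exp(-7*z/6)


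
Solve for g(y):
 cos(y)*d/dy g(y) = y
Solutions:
 g(y) = C1 + Integral(y/cos(y), y)


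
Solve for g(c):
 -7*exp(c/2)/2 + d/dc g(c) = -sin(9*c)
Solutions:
 g(c) = C1 + 7*exp(c/2) + cos(9*c)/9


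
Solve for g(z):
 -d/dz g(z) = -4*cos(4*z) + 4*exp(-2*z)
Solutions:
 g(z) = C1 + sin(4*z) + 2*exp(-2*z)


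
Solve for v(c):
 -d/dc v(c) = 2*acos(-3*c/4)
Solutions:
 v(c) = C1 - 2*c*acos(-3*c/4) - 2*sqrt(16 - 9*c^2)/3


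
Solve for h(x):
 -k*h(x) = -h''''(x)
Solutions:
 h(x) = C1*exp(-k^(1/4)*x) + C2*exp(k^(1/4)*x) + C3*exp(-I*k^(1/4)*x) + C4*exp(I*k^(1/4)*x)


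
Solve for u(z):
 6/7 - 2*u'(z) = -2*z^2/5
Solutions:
 u(z) = C1 + z^3/15 + 3*z/7
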